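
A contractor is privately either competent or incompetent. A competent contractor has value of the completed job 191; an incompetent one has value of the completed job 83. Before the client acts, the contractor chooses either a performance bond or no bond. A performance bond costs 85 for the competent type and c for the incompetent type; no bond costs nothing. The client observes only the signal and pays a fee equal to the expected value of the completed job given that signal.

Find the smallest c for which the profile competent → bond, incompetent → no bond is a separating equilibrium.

Under separation: bond → competent (pays 191); no bond → incompetent (pays 83).
Competent: 191 − 85 = 106 ≥ 83 − 0 = 83. Holds regardless of c. ✓
Incompetent: 83 − 0 ≥ 191 − c, so c ≥ 191 − 83 = 108.

108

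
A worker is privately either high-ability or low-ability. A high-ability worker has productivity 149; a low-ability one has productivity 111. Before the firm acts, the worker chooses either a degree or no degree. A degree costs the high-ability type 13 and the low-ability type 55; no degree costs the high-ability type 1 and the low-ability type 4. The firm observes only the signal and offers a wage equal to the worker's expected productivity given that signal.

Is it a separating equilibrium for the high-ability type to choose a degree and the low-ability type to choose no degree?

Yes

If types separate, degree earns payment 149 and no degree earns 111.
High-ability: degree gives 149 − 13 = 136; no degree gives 111 − 1 = 110. No deviation. ✓
Low-ability: no degree gives 111 − 4 = 107; degree gives 149 − 55 = 94. No deviation. ✓
Neither type gains from mimicking the other.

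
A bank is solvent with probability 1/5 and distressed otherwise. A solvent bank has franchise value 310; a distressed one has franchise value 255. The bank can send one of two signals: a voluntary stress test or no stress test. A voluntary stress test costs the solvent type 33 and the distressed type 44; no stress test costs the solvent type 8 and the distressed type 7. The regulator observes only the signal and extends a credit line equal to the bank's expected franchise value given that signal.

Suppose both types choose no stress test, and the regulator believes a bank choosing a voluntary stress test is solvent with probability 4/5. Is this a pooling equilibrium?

No

At the pooled signal (no stress test) the regulator holds the prior 1/5 and pays 1/5·310 + 4/5·255 = 266. Off-path (stress test) belief 4/5 gives 4/5·310 + 1/5·255 = 299.
Solvent: no stress test gives 266 − 8 = 258; stress test gives 299 − 33 = 266. Deviates. ✗
Distressed: no stress test gives 266 − 7 = 259; stress test gives 299 − 44 = 255. Stays. ✓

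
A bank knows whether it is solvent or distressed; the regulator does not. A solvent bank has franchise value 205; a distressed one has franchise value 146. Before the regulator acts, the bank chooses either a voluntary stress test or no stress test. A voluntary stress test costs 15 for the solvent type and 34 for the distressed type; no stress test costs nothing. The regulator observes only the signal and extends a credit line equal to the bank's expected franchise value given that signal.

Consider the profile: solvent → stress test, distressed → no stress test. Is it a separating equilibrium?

Under separation the regulator infers type exactly: stress test → solvent (pays 205), no stress test → distressed (pays 146).
Solvent: stress test gives 205 − 15 = 190; no stress test gives 146 − 0 = 146. No deviation. ✓
Distressed: no stress test gives 146 − 0 = 146; stress test gives 205 − 34 = 171. Would deviate. ✗

No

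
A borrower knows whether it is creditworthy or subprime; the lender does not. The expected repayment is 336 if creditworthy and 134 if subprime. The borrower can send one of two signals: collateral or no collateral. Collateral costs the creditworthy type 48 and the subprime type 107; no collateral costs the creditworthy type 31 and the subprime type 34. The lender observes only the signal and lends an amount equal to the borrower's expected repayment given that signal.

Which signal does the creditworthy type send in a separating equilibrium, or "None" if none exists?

None

Try creditworthy → collateral, subprime → no collateral:
  If types separate, collateral earns payment 336 and no collateral earns 134.
  Creditworthy: collateral gives 336 − 48 = 288; no collateral gives 134 − 31 = 103. No deviation. ✓
  Subprime: no collateral gives 134 − 34 = 100; collateral gives 336 − 107 = 229. Would deviate. ✗
Try creditworthy → no collateral, subprime → collateral:
  If types separate, no collateral earns payment 336 and collateral earns 134.
  Creditworthy: no collateral gives 336 − 31 = 305; collateral gives 134 − 48 = 86. No deviation. ✓
  Subprime: collateral gives 134 − 107 = 27; no collateral gives 336 − 34 = 302. Would deviate. ✗
Neither assignment is incentive-compatible.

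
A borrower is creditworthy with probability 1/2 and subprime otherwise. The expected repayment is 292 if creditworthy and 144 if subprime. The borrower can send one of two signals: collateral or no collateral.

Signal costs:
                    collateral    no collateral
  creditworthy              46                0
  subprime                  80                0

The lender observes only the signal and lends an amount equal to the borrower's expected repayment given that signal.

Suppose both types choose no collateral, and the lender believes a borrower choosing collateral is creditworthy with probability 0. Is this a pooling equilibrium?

At the pooled signal (no collateral) the lender holds the prior 1/2 and pays 1/2·292 + 1/2·144 = 218. Off-path (collateral) belief 0 gives 0·292 + 1·144 = 144.
Creditworthy: no collateral gives 218 − 0 = 218; collateral gives 144 − 46 = 98. Stays. ✓
Subprime: no collateral gives 218 − 0 = 218; collateral gives 144 − 80 = 64. Stays. ✓

Yes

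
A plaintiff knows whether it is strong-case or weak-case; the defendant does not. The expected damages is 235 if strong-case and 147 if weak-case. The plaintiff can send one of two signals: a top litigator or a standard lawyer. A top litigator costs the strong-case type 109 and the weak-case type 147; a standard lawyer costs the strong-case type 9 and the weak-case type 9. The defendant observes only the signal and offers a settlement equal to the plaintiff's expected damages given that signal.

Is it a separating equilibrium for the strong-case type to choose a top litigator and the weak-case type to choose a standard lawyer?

If types separate, top litigator earns payment 235 and standard lawyer earns 147.
Strong-case: top litigator gives 235 − 109 = 126; standard lawyer gives 147 − 9 = 138. Would deviate. ✗
Weak-case: standard lawyer gives 147 − 9 = 138; top litigator gives 235 − 147 = 88. No deviation. ✓

No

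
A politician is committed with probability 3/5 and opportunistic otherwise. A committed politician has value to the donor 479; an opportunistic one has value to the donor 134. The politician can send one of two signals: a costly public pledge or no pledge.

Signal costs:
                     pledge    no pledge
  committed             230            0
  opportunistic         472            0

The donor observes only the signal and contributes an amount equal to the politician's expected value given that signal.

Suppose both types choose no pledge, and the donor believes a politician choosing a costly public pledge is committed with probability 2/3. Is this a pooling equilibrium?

Yes

At the pooled signal (no pledge) the donor holds the prior 3/5 and pays 3/5·479 + 2/5·134 = 341. Off-path (pledge) belief 2/3 gives 2/3·479 + 1/3·134 = 364.
Committed: no pledge gives 341 − 0 = 341; pledge gives 364 − 230 = 134. Stays. ✓
Opportunistic: no pledge gives 341 − 0 = 341; pledge gives 364 − 472 = -108. Stays. ✓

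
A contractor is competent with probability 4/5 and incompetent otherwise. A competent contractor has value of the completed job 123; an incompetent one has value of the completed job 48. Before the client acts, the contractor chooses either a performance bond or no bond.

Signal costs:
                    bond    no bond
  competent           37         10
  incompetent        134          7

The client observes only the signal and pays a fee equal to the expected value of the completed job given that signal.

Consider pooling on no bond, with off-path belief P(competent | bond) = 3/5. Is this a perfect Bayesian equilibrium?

Yes

At the pooled signal (no bond) the client holds the prior 4/5 and pays 4/5·123 + 1/5·48 = 108. Off-path (bond) belief 3/5 gives 3/5·123 + 2/5·48 = 93.
Competent: no bond gives 108 − 10 = 98; bond gives 93 − 37 = 56. Stays. ✓
Incompetent: no bond gives 108 − 7 = 101; bond gives 93 − 134 = -41. Stays. ✓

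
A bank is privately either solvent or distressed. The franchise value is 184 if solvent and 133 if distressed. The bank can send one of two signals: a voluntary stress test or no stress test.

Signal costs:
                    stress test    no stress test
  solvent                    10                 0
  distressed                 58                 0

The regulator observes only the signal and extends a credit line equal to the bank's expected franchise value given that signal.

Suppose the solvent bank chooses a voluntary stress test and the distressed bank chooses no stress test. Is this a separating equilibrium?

Under separation the regulator infers type exactly: stress test → solvent (pays 184), no stress test → distressed (pays 133).
Solvent: stress test gives 184 − 10 = 174; no stress test gives 133 − 0 = 133. No deviation. ✓
Distressed: no stress test gives 133 − 0 = 133; stress test gives 184 − 58 = 126. No deviation. ✓
Both incentive constraints hold.

Yes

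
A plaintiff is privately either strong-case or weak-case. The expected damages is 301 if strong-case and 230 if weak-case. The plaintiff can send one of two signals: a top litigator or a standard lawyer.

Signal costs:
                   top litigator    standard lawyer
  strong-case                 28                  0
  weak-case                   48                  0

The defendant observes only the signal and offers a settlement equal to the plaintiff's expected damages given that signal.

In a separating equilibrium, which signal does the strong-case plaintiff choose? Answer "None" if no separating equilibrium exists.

None

Try strong-case → top litigator, weak-case → standard lawyer:
  Under separation the defendant infers type exactly: top litigator → strong-case (pays 301), standard lawyer → weak-case (pays 230).
  Strong-case: top litigator gives 301 − 28 = 273; standard lawyer gives 230 − 0 = 230. No deviation. ✓
  Weak-case: standard lawyer gives 230 − 0 = 230; top litigator gives 301 − 48 = 253. Would deviate. ✗
Try strong-case → standard lawyer, weak-case → top litigator:
  Under separation the defendant infers type exactly: standard lawyer → strong-case (pays 301), top litigator → weak-case (pays 230).
  Strong-case: standard lawyer gives 301 − 0 = 301; top litigator gives 230 − 28 = 202. No deviation. ✓
  Weak-case: top litigator gives 230 − 48 = 182; standard lawyer gives 301 − 0 = 301. Would deviate. ✗
Neither assignment is incentive-compatible.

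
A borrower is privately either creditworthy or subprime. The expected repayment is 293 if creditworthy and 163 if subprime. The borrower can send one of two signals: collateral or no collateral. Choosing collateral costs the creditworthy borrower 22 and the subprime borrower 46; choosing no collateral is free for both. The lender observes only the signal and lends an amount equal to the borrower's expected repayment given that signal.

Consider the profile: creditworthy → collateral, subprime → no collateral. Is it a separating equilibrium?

No

Under separation the lender infers type exactly: collateral → creditworthy (pays 293), no collateral → subprime (pays 163).
Creditworthy: collateral gives 293 − 22 = 271; no collateral gives 163 − 0 = 163. No deviation. ✓
Subprime: no collateral gives 163 − 0 = 163; collateral gives 293 − 46 = 247. Would deviate. ✗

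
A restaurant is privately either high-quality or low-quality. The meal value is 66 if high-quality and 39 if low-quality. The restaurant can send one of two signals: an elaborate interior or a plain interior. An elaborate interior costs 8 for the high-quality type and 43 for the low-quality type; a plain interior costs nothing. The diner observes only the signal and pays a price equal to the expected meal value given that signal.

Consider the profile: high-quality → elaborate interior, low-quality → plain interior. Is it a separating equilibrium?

Yes

Under separation the diner infers type exactly: elaborate interior → high-quality (pays 66), plain interior → low-quality (pays 39).
High-quality: elaborate interior gives 66 − 8 = 58; plain interior gives 39 − 0 = 39. No deviation. ✓
Low-quality: plain interior gives 39 − 0 = 39; elaborate interior gives 66 − 43 = 23. No deviation. ✓
Both incentive constraints hold.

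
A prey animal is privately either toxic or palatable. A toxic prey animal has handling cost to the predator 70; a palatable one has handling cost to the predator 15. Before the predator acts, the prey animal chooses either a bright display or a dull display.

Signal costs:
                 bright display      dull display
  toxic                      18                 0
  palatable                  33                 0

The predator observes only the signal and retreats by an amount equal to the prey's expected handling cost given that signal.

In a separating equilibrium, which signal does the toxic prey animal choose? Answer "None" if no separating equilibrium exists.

None

Try toxic → bright display, palatable → dull display:
  Under separation the predator infers type exactly: bright display → toxic (pays 70), dull display → palatable (pays 15).
  Toxic: bright display gives 70 − 18 = 52; dull display gives 15 − 0 = 15. No deviation. ✓
  Palatable: dull display gives 15 − 0 = 15; bright display gives 70 − 33 = 37. Would deviate. ✗
Try toxic → dull display, palatable → bright display:
  Under separation the predator infers type exactly: dull display → toxic (pays 70), bright display → palatable (pays 15).
  Toxic: dull display gives 70 − 0 = 70; bright display gives 15 − 18 = -3. No deviation. ✓
  Palatable: bright display gives 15 − 33 = -18; dull display gives 70 − 0 = 70. Would deviate. ✗
Neither assignment is incentive-compatible.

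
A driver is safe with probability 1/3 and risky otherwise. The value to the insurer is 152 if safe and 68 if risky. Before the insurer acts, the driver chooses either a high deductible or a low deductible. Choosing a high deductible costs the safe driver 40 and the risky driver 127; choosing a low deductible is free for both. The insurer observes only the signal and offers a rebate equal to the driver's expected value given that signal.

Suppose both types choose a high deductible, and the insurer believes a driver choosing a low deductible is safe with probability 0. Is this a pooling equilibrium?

At the pooled signal (high deductible) the insurer holds the prior 1/3 and pays 1/3·152 + 2/3·68 = 96. Off-path (low deductible) belief 0 gives 0·152 + 1·68 = 68.
Safe: high deductible gives 96 − 40 = 56; low deductible gives 68 − 0 = 68. Deviates. ✗
Risky: high deductible gives 96 − 127 = -31; low deductible gives 68 − 0 = 68. Deviates. ✗

No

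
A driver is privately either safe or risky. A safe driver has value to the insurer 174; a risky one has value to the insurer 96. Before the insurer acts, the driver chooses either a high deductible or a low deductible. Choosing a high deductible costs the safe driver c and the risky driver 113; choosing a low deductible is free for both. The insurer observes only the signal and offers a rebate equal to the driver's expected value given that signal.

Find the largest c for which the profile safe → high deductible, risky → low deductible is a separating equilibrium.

78

Under separation: high deductible → safe (pays 174); low deductible → risky (pays 96).
Risky: 96 − 0 = 96 ≥ 174 − 113 = 61. Holds regardless of c. ✓
Safe: 174 − c ≥ 96 − 0, so c ≤ 174 − 96 = 78.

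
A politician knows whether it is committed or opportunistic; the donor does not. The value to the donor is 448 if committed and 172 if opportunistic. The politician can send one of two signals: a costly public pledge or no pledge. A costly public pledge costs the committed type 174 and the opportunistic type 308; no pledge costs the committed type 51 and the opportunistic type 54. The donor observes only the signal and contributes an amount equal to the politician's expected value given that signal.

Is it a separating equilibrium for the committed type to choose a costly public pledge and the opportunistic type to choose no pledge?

No

If types separate, pledge earns payment 448 and no pledge earns 172.
Committed: pledge gives 448 − 174 = 274; no pledge gives 172 − 51 = 121. No deviation. ✓
Opportunistic: no pledge gives 172 − 54 = 118; pledge gives 448 − 308 = 140. Would deviate. ✗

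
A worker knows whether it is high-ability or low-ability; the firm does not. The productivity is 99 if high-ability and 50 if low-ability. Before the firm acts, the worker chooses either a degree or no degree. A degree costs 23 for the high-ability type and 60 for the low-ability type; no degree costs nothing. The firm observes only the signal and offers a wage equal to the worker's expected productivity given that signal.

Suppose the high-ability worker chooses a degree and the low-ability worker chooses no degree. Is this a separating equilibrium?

Yes

If types separate, degree earns payment 99 and no degree earns 50.
High-ability: degree gives 99 − 23 = 76; no degree gives 50 − 0 = 50. No deviation. ✓
Low-ability: no degree gives 50 − 0 = 50; degree gives 99 − 60 = 39. No deviation. ✓
Neither type gains from mimicking the other.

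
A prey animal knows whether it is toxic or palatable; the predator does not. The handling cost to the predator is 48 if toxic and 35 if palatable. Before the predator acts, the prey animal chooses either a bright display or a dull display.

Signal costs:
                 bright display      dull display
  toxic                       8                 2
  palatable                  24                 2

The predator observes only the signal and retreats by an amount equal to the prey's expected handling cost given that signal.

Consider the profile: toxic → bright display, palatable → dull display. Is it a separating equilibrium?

Under separation the predator infers type exactly: bright display → toxic (pays 48), dull display → palatable (pays 35).
Toxic: bright display gives 48 − 8 = 40; dull display gives 35 − 2 = 33. No deviation. ✓
Palatable: dull display gives 35 − 2 = 33; bright display gives 48 − 24 = 24. No deviation. ✓
Neither type gains from mimicking the other.

Yes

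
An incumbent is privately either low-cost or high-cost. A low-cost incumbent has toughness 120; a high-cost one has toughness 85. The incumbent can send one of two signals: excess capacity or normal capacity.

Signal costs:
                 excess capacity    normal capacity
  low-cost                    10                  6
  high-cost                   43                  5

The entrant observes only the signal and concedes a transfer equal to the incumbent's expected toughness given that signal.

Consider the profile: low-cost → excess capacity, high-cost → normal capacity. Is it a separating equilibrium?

Yes

If types separate, excess capacity earns payment 120 and normal capacity earns 85.
Low-cost: excess capacity gives 120 − 10 = 110; normal capacity gives 85 − 6 = 79. No deviation. ✓
High-cost: normal capacity gives 85 − 5 = 80; excess capacity gives 120 − 43 = 77. No deviation. ✓
Neither type gains from mimicking the other.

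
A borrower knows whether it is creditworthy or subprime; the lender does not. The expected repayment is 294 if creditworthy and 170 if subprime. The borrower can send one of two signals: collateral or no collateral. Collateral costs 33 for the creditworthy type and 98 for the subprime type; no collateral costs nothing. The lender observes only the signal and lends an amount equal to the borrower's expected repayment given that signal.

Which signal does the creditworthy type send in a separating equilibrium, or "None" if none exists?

None

Try creditworthy → collateral, subprime → no collateral:
  If types separate, collateral earns payment 294 and no collateral earns 170.
  Creditworthy: collateral gives 294 − 33 = 261; no collateral gives 170 − 0 = 170. No deviation. ✓
  Subprime: no collateral gives 170 − 0 = 170; collateral gives 294 − 98 = 196. Would deviate. ✗
Try creditworthy → no collateral, subprime → collateral:
  If types separate, no collateral earns payment 294 and collateral earns 170.
  Creditworthy: no collateral gives 294 − 0 = 294; collateral gives 170 − 33 = 137. No deviation. ✓
  Subprime: collateral gives 170 − 98 = 72; no collateral gives 294 − 0 = 294. Would deviate. ✗
Neither assignment is incentive-compatible.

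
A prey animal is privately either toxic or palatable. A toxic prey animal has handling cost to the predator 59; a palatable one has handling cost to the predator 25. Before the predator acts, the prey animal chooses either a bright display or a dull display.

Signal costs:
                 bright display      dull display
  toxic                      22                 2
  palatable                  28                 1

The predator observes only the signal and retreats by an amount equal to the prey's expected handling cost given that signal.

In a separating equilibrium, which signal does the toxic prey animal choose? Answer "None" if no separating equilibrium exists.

Try toxic → bright display, palatable → dull display:
  Under separation the predator infers type exactly: bright display → toxic (pays 59), dull display → palatable (pays 25).
  Toxic: bright display gives 59 − 22 = 37; dull display gives 25 − 2 = 23. No deviation. ✓
  Palatable: dull display gives 25 − 1 = 24; bright display gives 59 − 28 = 31. Would deviate. ✗
Try toxic → dull display, palatable → bright display:
  Under separation the predator infers type exactly: dull display → toxic (pays 59), bright display → palatable (pays 25).
  Toxic: dull display gives 59 − 2 = 57; bright display gives 25 − 22 = 3. No deviation. ✓
  Palatable: bright display gives 25 − 28 = -3; dull display gives 59 − 1 = 58. Would deviate. ✗
Neither assignment is incentive-compatible.

None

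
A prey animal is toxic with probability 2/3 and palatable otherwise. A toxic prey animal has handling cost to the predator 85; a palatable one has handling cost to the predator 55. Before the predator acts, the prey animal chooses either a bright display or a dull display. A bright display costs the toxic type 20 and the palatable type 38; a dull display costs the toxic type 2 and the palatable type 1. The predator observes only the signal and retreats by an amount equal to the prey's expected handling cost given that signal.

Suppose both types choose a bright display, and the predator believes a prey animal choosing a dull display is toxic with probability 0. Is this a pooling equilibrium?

At the pooled signal (bright display) the predator holds the prior 2/3 and pays 2/3·85 + 1/3·55 = 75. Off-path (dull display) belief 0 gives 0·85 + 1·55 = 55.
Toxic: bright display gives 75 − 20 = 55; dull display gives 55 − 2 = 53. Stays. ✓
Palatable: bright display gives 75 − 38 = 37; dull display gives 55 − 1 = 54. Deviates. ✗

No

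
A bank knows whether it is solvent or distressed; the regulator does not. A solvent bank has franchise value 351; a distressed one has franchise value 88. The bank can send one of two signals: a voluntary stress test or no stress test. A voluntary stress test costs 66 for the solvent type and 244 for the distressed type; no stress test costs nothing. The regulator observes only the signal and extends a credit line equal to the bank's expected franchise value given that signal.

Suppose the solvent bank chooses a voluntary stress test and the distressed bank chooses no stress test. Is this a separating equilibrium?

No

Under separation the regulator infers type exactly: stress test → solvent (pays 351), no stress test → distressed (pays 88).
Solvent: stress test gives 351 − 66 = 285; no stress test gives 88 − 0 = 88. No deviation. ✓
Distressed: no stress test gives 88 − 0 = 88; stress test gives 351 − 244 = 107. Would deviate. ✗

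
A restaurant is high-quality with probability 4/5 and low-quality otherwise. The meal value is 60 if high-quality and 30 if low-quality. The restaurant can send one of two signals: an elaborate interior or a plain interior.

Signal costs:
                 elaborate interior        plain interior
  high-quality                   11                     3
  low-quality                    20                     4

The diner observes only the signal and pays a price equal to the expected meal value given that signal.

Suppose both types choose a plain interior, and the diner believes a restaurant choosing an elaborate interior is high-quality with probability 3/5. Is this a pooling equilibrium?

Yes

On the equilibrium path (plain interior) the diner holds the prior 4/5 and pays 4/5·60 + 1/5·30 = 54. Off-path (elaborate interior) belief 3/5 gives 3/5·60 + 2/5·30 = 48.
High-quality: plain interior gives 54 − 3 = 51; elaborate interior gives 48 − 11 = 37. Stays. ✓
Low-quality: plain interior gives 54 − 4 = 50; elaborate interior gives 48 − 20 = 28. Stays. ✓
Beliefs are Bayes-consistent on-path and both types best-respond.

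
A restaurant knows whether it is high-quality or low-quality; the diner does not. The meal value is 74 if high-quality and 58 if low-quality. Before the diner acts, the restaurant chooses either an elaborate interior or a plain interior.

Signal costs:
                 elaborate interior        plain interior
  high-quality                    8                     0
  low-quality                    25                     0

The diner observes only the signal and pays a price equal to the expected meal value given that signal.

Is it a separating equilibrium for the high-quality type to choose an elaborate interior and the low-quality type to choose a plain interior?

Under separation the diner infers type exactly: elaborate interior → high-quality (pays 74), plain interior → low-quality (pays 58).
High-quality: elaborate interior gives 74 − 8 = 66; plain interior gives 58 − 0 = 58. No deviation. ✓
Low-quality: plain interior gives 58 − 0 = 58; elaborate interior gives 74 − 25 = 49. No deviation. ✓
Both incentive constraints hold.

Yes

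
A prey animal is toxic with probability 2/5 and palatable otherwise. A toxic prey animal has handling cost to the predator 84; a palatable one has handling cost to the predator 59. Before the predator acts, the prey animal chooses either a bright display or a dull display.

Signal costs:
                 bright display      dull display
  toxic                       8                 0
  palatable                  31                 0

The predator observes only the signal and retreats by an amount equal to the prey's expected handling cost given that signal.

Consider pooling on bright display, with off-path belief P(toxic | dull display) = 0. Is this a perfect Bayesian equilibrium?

No

At the pooled signal (bright display) the predator holds the prior 2/5 and pays 2/5·84 + 3/5·59 = 69. Off-path (dull display) belief 0 gives 0·84 + 1·59 = 59.
Toxic: bright display gives 69 − 8 = 61; dull display gives 59 − 0 = 59. Stays. ✓
Palatable: bright display gives 69 − 31 = 38; dull display gives 59 − 0 = 59. Deviates. ✗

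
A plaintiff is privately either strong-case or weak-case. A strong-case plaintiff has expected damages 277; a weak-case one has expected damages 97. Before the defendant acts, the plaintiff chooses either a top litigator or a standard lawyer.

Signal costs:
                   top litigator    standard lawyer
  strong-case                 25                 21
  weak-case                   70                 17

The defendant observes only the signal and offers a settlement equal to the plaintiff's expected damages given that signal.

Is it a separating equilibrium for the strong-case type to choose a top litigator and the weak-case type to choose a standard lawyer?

Under separation the defendant infers type exactly: top litigator → strong-case (pays 277), standard lawyer → weak-case (pays 97).
Strong-case: top litigator gives 277 − 25 = 252; standard lawyer gives 97 − 21 = 76. No deviation. ✓
Weak-case: standard lawyer gives 97 − 17 = 80; top litigator gives 277 − 70 = 207. Would deviate. ✗

No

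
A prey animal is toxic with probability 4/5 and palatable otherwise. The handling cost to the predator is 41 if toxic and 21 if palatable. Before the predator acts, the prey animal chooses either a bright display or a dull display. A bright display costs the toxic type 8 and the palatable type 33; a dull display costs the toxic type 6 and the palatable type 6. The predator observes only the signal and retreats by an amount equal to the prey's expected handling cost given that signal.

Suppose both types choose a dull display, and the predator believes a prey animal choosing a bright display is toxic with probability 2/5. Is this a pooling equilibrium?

On the equilibrium path (dull display) the predator holds the prior 4/5 and pays 4/5·41 + 1/5·21 = 37. Off-path (bright display) belief 2/5 gives 2/5·41 + 3/5·21 = 29.
Toxic: dull display gives 37 − 6 = 31; bright display gives 29 − 8 = 21. Stays. ✓
Palatable: dull display gives 37 − 6 = 31; bright display gives 29 − 33 = -4. Stays. ✓
Beliefs are Bayes-consistent on-path and both types best-respond.

Yes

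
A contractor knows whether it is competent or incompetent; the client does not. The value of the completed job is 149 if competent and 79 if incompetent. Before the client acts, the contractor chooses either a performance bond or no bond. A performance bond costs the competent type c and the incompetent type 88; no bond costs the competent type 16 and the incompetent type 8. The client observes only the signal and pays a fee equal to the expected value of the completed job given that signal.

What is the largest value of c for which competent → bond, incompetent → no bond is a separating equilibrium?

86

Under separation: bond → competent (pays 149); no bond → incompetent (pays 79).
Incompetent: 79 − 8 = 71 ≥ 149 − 88 = 61. Holds regardless of c. ✓
Competent: 149 − c ≥ 79 − 16, so c ≤ 149 − 63 = 86.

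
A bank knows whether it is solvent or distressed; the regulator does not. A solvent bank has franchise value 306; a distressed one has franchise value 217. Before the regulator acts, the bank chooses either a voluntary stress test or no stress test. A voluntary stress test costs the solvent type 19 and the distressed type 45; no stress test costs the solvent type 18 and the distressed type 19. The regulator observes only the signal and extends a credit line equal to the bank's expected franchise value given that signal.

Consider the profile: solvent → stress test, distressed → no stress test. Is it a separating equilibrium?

If types separate, stress test earns payment 306 and no stress test earns 217.
Solvent: stress test gives 306 − 19 = 287; no stress test gives 217 − 18 = 199. No deviation. ✓
Distressed: no stress test gives 217 − 19 = 198; stress test gives 306 − 45 = 261. Would deviate. ✗

No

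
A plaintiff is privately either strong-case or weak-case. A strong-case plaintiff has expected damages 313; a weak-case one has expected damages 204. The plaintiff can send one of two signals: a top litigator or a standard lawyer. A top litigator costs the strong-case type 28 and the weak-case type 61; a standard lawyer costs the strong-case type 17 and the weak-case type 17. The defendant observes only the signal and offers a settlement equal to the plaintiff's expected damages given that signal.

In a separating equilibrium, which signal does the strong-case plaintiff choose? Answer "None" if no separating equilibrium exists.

Try strong-case → top litigator, weak-case → standard lawyer:
  If types separate, top litigator earns payment 313 and standard lawyer earns 204.
  Strong-case: top litigator gives 313 − 28 = 285; standard lawyer gives 204 − 17 = 187. No deviation. ✓
  Weak-case: standard lawyer gives 204 − 17 = 187; top litigator gives 313 − 61 = 252. Would deviate. ✗
Try strong-case → standard lawyer, weak-case → top litigator:
  If types separate, standard lawyer earns payment 313 and top litigator earns 204.
  Strong-case: standard lawyer gives 313 − 17 = 296; top litigator gives 204 − 28 = 176. No deviation. ✓
  Weak-case: top litigator gives 204 − 61 = 143; standard lawyer gives 313 − 17 = 296. Would deviate. ✗
Neither assignment is incentive-compatible.

None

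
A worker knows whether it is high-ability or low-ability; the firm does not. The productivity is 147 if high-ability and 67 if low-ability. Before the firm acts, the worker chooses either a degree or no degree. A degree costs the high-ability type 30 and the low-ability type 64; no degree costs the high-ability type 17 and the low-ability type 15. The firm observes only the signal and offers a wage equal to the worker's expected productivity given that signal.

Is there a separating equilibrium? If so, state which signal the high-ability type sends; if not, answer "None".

None

Try high-ability → degree, low-ability → no degree:
  If types separate, degree earns payment 147 and no degree earns 67.
  High-ability: degree gives 147 − 30 = 117; no degree gives 67 − 17 = 50. No deviation. ✓
  Low-ability: no degree gives 67 − 15 = 52; degree gives 147 − 64 = 83. Would deviate. ✗
Try high-ability → no degree, low-ability → degree:
  If types separate, no degree earns payment 147 and degree earns 67.
  High-ability: no degree gives 147 − 17 = 130; degree gives 67 − 30 = 37. No deviation. ✓
  Low-ability: degree gives 67 − 64 = 3; no degree gives 147 − 15 = 132. Would deviate. ✗
Neither assignment is incentive-compatible.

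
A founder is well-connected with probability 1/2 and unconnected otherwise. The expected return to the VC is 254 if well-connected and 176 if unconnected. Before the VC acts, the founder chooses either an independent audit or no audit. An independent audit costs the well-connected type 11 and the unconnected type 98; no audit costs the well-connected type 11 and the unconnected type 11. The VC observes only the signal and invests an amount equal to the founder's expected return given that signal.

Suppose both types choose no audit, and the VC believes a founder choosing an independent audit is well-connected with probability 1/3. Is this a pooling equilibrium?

Yes

At the pooled signal (no audit) the VC holds the prior 1/2 and pays 1/2·254 + 1/2·176 = 215. Off-path (audit) belief 1/3 gives 1/3·254 + 2/3·176 = 202.
Well-connected: no audit gives 215 − 11 = 204; audit gives 202 − 11 = 191. Stays. ✓
Unconnected: no audit gives 215 − 11 = 204; audit gives 202 − 98 = 104. Stays. ✓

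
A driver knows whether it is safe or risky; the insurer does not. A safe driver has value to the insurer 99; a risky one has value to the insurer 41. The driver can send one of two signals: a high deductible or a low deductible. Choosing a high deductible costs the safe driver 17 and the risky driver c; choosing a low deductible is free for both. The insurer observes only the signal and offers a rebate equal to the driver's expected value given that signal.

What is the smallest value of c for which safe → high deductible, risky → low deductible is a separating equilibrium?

58

Under separation: high deductible → safe (pays 99); low deductible → risky (pays 41).
Safe: 99 − 17 = 82 ≥ 41 − 0 = 41. Holds regardless of c. ✓
Risky: 41 − 0 ≥ 99 − c, so c ≥ 99 − 41 = 58.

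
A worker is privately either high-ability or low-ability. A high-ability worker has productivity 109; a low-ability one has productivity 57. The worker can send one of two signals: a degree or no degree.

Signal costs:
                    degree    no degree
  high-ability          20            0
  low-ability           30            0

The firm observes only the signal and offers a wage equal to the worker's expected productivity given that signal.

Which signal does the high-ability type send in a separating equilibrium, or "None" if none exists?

None

Try high-ability → degree, low-ability → no degree:
  Under separation the firm infers type exactly: degree → high-ability (pays 109), no degree → low-ability (pays 57).
  High-ability: degree gives 109 − 20 = 89; no degree gives 57 − 0 = 57. No deviation. ✓
  Low-ability: no degree gives 57 − 0 = 57; degree gives 109 − 30 = 79. Would deviate. ✗
Try high-ability → no degree, low-ability → degree:
  Under separation the firm infers type exactly: no degree → high-ability (pays 109), degree → low-ability (pays 57).
  High-ability: no degree gives 109 − 0 = 109; degree gives 57 − 20 = 37. No deviation. ✓
  Low-ability: degree gives 57 − 30 = 27; no degree gives 109 − 0 = 109. Would deviate. ✗
Neither assignment is incentive-compatible.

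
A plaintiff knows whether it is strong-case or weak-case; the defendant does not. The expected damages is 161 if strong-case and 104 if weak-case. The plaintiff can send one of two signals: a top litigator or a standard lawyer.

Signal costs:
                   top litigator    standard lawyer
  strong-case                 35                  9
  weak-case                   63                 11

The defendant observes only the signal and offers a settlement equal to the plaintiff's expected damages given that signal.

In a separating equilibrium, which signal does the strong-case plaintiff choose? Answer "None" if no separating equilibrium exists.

None

Try strong-case → top litigator, weak-case → standard lawyer:
  If types separate, top litigator earns payment 161 and standard lawyer earns 104.
  Strong-case: top litigator gives 161 − 35 = 126; standard lawyer gives 104 − 9 = 95. No deviation. ✓
  Weak-case: standard lawyer gives 104 − 11 = 93; top litigator gives 161 − 63 = 98. Would deviate. ✗
Try strong-case → standard lawyer, weak-case → top litigator:
  If types separate, standard lawyer earns payment 161 and top litigator earns 104.
  Strong-case: standard lawyer gives 161 − 9 = 152; top litigator gives 104 − 35 = 69. No deviation. ✓
  Weak-case: top litigator gives 104 − 63 = 41; standard lawyer gives 161 − 11 = 150. Would deviate. ✗
Neither assignment is incentive-compatible.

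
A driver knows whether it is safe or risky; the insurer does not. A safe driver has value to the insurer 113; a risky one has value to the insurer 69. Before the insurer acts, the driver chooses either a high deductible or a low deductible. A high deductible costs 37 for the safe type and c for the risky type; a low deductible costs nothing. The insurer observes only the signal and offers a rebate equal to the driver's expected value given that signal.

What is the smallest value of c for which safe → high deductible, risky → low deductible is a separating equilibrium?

44

Under separation: high deductible → safe (pays 113); low deductible → risky (pays 69).
Safe: 113 − 37 = 76 ≥ 69 − 0 = 69. Holds regardless of c. ✓
Risky: 69 − 0 ≥ 113 − c, so c ≥ 113 − 69 = 44.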